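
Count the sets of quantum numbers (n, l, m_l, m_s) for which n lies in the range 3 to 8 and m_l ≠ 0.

332

For each n in the range, tally the orbitals obeying m_l ≠ 0:
n=3 → 6; n=4 → 12; n=5 → 20; n=6 → 30; n=7 → 42; n=8 → 56.
Orbitals: 6 + 12 + 20 + 30 + 42 + 56 = 166. Including both spin states (m_s = ±1/2) gives 2 × 166 = 332 states.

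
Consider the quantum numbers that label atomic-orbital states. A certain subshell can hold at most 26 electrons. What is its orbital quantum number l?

2(2l+1) = 26 ⇒ 2l+1 = 13 ⇒ l = 6.

l = 6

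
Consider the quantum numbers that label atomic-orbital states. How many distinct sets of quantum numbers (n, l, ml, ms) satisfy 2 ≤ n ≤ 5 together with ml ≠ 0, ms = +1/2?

Per-shell orbital counts meeting the constraint:
n=2 → 2; n=3 → 6; n=4 → 12; n=5 → 20.
Orbitals: 2 + 6 + 12 + 20 = 40. With ms fixed to +1/2 there is one state per orbital, so 40 states.

40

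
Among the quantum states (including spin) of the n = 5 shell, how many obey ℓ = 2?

With n = 5 the allowed ℓ are 0, 1, …, 4.
Per ℓ-value: ℓ=2 → 5.
Orbitals: 5. Each orbital carries two spin states, so 5 × 2 = 10 states.

10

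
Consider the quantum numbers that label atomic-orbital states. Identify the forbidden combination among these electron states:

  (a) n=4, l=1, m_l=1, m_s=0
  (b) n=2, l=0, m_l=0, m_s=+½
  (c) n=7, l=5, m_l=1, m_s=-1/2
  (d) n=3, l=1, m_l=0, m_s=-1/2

(a)

(a) has m_s = 0, but an electron's spin must be ±1/2.
The remaining sets (b), (c), (d) satisfy all four rules.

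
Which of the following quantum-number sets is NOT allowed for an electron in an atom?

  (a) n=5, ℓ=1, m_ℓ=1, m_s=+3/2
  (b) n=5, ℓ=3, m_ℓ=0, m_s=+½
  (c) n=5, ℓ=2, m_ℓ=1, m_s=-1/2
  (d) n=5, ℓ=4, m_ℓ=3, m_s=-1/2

(a) has m_s = +3/2, but an electron's spin must be ±1/2.
The remaining sets (b), (c), (d) satisfy all four rules.

(a)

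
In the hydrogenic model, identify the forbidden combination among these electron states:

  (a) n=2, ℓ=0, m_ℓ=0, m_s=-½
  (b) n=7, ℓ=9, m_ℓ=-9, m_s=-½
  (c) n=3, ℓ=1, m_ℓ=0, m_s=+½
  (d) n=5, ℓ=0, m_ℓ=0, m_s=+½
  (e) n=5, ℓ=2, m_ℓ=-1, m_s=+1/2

(b) has ℓ = 9 ≥ n = 7, violating 0 ≤ ℓ ≤ n−1.
The remaining sets (a), (c), (d), (e) satisfy all four rules.

(b)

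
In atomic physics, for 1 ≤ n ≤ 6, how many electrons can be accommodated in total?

182

Total orbitals = 1² + 2² + 3² + 4² + 5² + 6² = 91. Doubling for spin gives 182 electrons.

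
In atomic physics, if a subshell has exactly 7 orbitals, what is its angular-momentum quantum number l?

l = 3 (f)

2l+1 = 7 gives l = 3.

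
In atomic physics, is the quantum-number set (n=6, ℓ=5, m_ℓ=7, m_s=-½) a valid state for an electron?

The magnetic quantum number must satisfy −ℓ ≤ m_ℓ ≤ ℓ. With ℓ = 5, m_ℓ can only be -5, -4, -3, -2, -1, 0, 1, 2, 3, 4, 5, so m_ℓ = 7 is forbidden.

Invalid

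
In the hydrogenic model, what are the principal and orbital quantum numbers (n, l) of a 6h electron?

n = 6, l = 5

The leading integer gives n = 6; the letter 'h' means l = 5.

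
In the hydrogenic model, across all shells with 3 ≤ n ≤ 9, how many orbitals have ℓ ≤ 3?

105

For each n in the range, tally the orbitals obeying ℓ ≤ 3:
n=3 → 9; n=4 → 16; n=5 → 16; n=6 → 16; n=7 → 16; n=8 → 16; n=9 → 16.
Total orbitals: 9 + 16 + 16 + 16 + 16 + 16 + 16 = 105.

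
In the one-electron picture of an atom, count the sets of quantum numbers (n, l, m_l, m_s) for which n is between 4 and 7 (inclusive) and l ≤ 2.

72

Go shell by shell, enumerating (l, m_l) with l ≤ 2:
n=4 → 9; n=5 → 9; n=6 → 9; n=7 → 9.
Orbitals: 9 + 9 + 9 + 9 = 36. Including both spin states (m_s = ±1/2) gives 2 × 36 = 72 states.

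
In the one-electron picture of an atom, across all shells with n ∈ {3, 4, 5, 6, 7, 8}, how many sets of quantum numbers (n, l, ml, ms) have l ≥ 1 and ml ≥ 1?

166

Go shell by shell, enumerating (l, ml) with l ≥ 1 and ml ≥ 1:
n=3 → 3; n=4 → 6; n=5 → 10; n=6 → 15; n=7 → 21; n=8 → 28.
Orbitals: 3 + 6 + 10 + 15 + 21 + 28 = 83. Including both spin states (ms = ±1/2) gives 2 × 83 = 166 states.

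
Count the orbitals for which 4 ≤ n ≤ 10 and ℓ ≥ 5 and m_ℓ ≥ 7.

Treat each shell separately and count matching orbitals:
n=8 → 1; n=9 → 3; n=10 → 6.
Total orbitals: 1 + 3 + 6 = 10.

10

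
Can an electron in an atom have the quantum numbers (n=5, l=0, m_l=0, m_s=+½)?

Valid

n = 5 is a positive integer. l = 0 satisfies 0 ≤ l ≤ n−1 = 4. m_l = 0 lies in the range −l … +l (here 0). m_s = +1/2 is one of ±1/2.
All four constraints are satisfied.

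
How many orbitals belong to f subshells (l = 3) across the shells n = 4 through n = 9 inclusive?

An f subshell (l = 3) exists for every n ≥ 4, so shells n = 4, 5, 6, 7, 8, 9 each contribute one — 6 subshells.
Since each f subshell has 2·3+1 = 7 orbitals, the total is 6 × 7 = 42.

42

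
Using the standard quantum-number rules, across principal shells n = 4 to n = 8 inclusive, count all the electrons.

Shell n has n² orbitals: 4²=16 + 5²=25 + 6²=36 + 7²=49 + 8²=64 = 190 orbitals.
Two spin states per orbital: 2 × 190 = 380 electrons.

380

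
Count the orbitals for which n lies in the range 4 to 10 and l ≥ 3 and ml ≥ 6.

20

Treat each shell separately and count matching orbitals:
n=7 → 1; n=8 → 3; n=9 → 6; n=10 → 10.
Total orbitals: 1 + 3 + 6 + 10 = 20.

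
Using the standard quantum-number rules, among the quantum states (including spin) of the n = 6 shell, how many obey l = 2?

10

Go through l = 0, …, 5 (the values permitted for n = 6).
The (l, m_l) pairs meeting l = 2 give: l=2 → 5.
Orbitals: 5. Each orbital carries two spin states, so 5 × 2 = 10 states.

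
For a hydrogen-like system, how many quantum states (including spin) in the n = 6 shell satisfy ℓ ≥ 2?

64

With n = 6 the allowed ℓ are 0, 1, …, 5.
Contributions: ℓ=2 → 5; ℓ=3 → 7; ℓ=4 → 9; ℓ=5 → 11.
Orbitals: 5 + 7 + 9 + 11 = 32. Each orbital carries two spin states, so 32 × 2 = 64 states.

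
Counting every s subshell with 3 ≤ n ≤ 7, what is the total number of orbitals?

5

An s subshell (l = 0) exists for every n ≥ 1, so shells n = 3, 4, 5, 6, 7 each contribute one — 5 subshells.
Since each s subshell has 2·0+1 = 1 orbital, the total is 5 × 1 = 5.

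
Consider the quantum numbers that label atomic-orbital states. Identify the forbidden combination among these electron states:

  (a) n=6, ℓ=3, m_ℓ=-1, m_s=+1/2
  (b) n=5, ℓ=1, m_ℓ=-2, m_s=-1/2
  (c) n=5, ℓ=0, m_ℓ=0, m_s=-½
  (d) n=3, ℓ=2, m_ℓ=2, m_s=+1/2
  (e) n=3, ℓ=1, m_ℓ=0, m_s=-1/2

(b)

(b) has |m_ℓ| = 2 > ℓ = 1, violating −ℓ ≤ m_ℓ ≤ ℓ.
The remaining sets (a), (c), (d), (e) satisfy all four rules.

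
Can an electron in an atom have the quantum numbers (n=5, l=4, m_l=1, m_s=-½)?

Yes

n = 5 is a positive integer. l = 4 satisfies 0 ≤ l ≤ n−1 = 4. m_l = 1 lies in the range −l … +l (here −4 … 4). m_s = -1/2 is one of ±1/2.
All four constraints are satisfied.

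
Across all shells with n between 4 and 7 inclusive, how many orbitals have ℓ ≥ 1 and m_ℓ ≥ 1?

52

Count contributing orbitals for each principal shell:
n=4 → 6; n=5 → 10; n=6 → 15; n=7 → 21.
Total orbitals: 6 + 10 + 15 + 21 = 52.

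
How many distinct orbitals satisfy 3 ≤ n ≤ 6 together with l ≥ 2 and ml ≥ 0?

Per-shell orbital counts meeting the constraint:
n=3 → 3; n=4 → 7; n=5 → 12; n=6 → 18.
Total orbitals: 3 + 7 + 12 + 18 = 40.

40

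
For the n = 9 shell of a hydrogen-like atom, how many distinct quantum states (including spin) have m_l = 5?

8

Contributions: l=5 → 1; l=6 → 1; l=7 → 1; l=8 → 1.
Orbitals: 1 + 1 + 1 + 1 = 4. Each orbital carries two spin states, so 4 × 2 = 8 states.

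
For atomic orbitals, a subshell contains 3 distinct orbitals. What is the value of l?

l = 1 (p)

2l+1 = 3 gives l = 1.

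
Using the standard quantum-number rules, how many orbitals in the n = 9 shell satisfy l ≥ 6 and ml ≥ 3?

Go through l = 0, …, 8 (the values permitted for n = 9).
Per l-value: l=6 → 4; l=7 → 5; l=8 → 6.
Total orbitals: 4 + 5 + 6 = 15.

15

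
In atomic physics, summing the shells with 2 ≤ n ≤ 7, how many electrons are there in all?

Shell n has n² orbitals: 2²=4 + 3²=9 + 4²=16 + 5²=25 + 6²=36 + 7²=49 = 139 orbitals.
Two spin states per orbital: 2 × 139 = 278 electrons.

278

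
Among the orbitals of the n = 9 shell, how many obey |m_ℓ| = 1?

16

With n = 9 the allowed ℓ are 0, 1, …, 8.
The (ℓ, m_ℓ) pairs meeting |m_ℓ| = 1 give: ℓ=1 → 2; ℓ=2 → 2; ℓ=3 → 2; ℓ=4 → 2; ℓ=5 → 2; ℓ=6 → 2; ℓ=7 → 2; ℓ=8 → 2.
Total orbitals: 2 + 2 + 2 + 2 + 2 + 2 + 2 + 2 = 16.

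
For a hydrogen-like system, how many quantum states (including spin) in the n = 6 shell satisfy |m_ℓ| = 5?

4

With n = 6 the allowed ℓ are 0, 1, …, 5.
Contributions: ℓ=5 → 2.
Orbitals: 2. Each orbital carries two spin states, so 2 × 2 = 4 states.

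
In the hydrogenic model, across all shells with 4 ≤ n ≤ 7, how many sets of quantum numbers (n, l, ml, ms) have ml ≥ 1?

Work shell by shell — for each n, count the (l, ml) pairs that satisfy ml ≥ 1:
n=4 → 6; n=5 → 10; n=6 → 15; n=7 → 21.
Orbitals: 6 + 10 + 15 + 21 = 52. Including both spin states (ms = ±1/2) gives 2 × 52 = 104 states.

104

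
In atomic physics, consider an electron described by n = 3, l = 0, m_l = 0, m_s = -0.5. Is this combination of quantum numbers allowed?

Allowed

n = 3 is a positive integer. l = 0 satisfies 0 ≤ l ≤ n−1 = 2. m_l = 0 lies in the range −l … +l (here 0). m_s = -1/2 is one of ±1/2.
All four constraints are satisfied.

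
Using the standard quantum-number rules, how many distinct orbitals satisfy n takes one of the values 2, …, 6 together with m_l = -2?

10

Per-shell orbital counts meeting the constraint:
n=3 → 1; n=4 → 2; n=5 → 3; n=6 → 4.
Total orbitals: 1 + 2 + 3 + 4 = 10.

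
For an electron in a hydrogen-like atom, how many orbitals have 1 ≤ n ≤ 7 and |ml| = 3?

Count contributing orbitals for each principal shell:
n=4 → 2; n=5 → 4; n=6 → 6; n=7 → 8.
Total orbitals: 2 + 4 + 6 + 8 = 20.

20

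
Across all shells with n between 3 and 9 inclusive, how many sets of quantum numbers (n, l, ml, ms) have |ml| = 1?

Go shell by shell, enumerating (l, ml) with |ml| = 1:
n=3 → 4; n=4 → 6; n=5 → 8; n=6 → 10; n=7 → 12; n=8 → 14; n=9 → 16.
Orbitals: 4 + 6 + 8 + 10 + 12 + 14 + 16 = 70. Including both spin states (ms = ±1/2) gives 2 × 70 = 140 states.

140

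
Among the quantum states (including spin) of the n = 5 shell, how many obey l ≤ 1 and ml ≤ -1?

With n = 5 the allowed l are 0, 1, …, 4.
The (l, ml) pairs meeting l ≤ 1 and ml ≤ -1 give: l=1 → 1.
Orbitals: 1. Each orbital carries two spin states, so 1 × 2 = 2 states.

2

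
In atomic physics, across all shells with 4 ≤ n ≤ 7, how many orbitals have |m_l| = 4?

Go shell by shell, enumerating (l, m_l) with |m_l| = 4:
n=5 → 2; n=6 → 4; n=7 → 6.
Total orbitals: 2 + 4 + 6 = 12.

12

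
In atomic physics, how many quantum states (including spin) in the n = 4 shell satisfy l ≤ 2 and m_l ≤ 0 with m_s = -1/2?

6

With n = 4 the allowed l are 0, 1, …, 3.
Per l-value: l=0 → 1; l=1 → 2; l=2 → 3.
Orbitals: 1 + 2 + 3 = 6. With m_s fixed to a single value there is one state per orbital, giving 6 states.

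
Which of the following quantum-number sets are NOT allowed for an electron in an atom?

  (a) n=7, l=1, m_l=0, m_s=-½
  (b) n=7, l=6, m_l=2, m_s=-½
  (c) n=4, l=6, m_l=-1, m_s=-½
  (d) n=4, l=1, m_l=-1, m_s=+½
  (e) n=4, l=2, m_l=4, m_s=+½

(c) and (e)

(c) has l = 6 ≥ n = 4, violating 0 ≤ l ≤ n−1.
(e) has |m_l| = 4 > l = 2, violating −l ≤ m_l ≤ l.
The remaining sets (a), (b), (d) satisfy all four rules.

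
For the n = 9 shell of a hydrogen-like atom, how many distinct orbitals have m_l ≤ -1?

With n = 9 the allowed l are 0, 1, …, 8.
Orbitals with m_l ≤ -1, by l: l=1 → 1; l=2 → 2; l=3 → 3; l=4 → 4; l=5 → 5; l=6 → 6; l=7 → 7; l=8 → 8.
Total orbitals: 1 + 2 + 3 + 4 + 5 + 6 + 7 + 8 = 36.

36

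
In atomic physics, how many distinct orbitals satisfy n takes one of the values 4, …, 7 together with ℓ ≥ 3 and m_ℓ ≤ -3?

20

Count contributing orbitals for each principal shell:
n=4 → 1; n=5 → 3; n=6 → 6; n=7 → 10.
Total orbitals: 1 + 3 + 6 + 10 = 20.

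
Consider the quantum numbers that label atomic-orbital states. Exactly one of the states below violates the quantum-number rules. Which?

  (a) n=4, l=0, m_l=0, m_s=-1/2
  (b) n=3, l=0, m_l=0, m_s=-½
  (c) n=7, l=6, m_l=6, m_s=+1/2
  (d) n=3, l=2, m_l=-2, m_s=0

(d) has m_s = 0, but an electron's spin must be ±1/2.
The remaining sets (a), (b), (c) satisfy all four rules.

(d)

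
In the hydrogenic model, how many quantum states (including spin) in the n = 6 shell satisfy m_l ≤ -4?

6

For n = 6, l ranges over 0 … 5.
The (l, m_l) pairs meeting m_l ≤ -4 give: l=4 → 1; l=5 → 2.
Orbitals: 1 + 2 = 3. Each orbital carries two spin states, so 3 × 2 = 6 states.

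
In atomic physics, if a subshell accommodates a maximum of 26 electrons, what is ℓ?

ℓ = 6 (i)

2(2ℓ+1) = 26 ⇒ 2ℓ+1 = 13 ⇒ ℓ = 6.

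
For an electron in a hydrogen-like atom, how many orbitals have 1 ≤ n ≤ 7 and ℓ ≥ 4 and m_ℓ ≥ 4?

10

Treat each shell separately and count matching orbitals:
n=5 → 1; n=6 → 3; n=7 → 6.
Total orbitals: 1 + 3 + 6 = 10.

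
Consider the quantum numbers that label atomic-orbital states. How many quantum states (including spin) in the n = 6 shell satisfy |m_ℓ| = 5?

4

With n = 6 the allowed ℓ are 0, 1, …, 5.
Per ℓ-value: ℓ=5 → 2.
Orbitals: 2. Each orbital carries two spin states, so 2 × 2 = 4 states.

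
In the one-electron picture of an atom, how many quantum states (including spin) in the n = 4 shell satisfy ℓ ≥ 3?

With n = 4 the allowed ℓ are 0, 1, …, 3.
Per ℓ-value: ℓ=3 → 7.
Orbitals: 7. Each orbital carries two spin states, so 7 × 2 = 14 states.

14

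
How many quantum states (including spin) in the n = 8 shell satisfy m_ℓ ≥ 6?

With n = 8 the allowed ℓ are 0, 1, …, 7.
Contributions: ℓ=6 → 1; ℓ=7 → 2.
Orbitals: 1 + 2 = 3. Each orbital carries two spin states, so 3 × 2 = 6 states.

6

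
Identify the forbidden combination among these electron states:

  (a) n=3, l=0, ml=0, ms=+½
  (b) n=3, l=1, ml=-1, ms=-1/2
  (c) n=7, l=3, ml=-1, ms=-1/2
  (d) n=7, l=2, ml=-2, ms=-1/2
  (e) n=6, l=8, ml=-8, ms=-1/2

(e) has l = 8 ≥ n = 6, violating 0 ≤ l ≤ n−1.
The remaining sets (a), (b), (c), (d) satisfy all four rules.

(e)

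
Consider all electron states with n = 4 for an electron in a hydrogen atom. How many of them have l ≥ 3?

Contributions: l=3 → 7.
Orbitals: 7. Each orbital carries two spin states, so 7 × 2 = 14 states.

14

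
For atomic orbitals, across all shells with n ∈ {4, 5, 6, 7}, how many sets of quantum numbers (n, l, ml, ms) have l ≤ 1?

32

Go shell by shell, enumerating (l, ml) with l ≤ 1:
n=4 → 4; n=5 → 4; n=6 → 4; n=7 → 4.
Orbitals: 4 + 4 + 4 + 4 = 16. Including both spin states (ms = ±1/2) gives 2 × 16 = 32 states.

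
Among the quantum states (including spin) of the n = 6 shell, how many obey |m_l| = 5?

4

For n = 6, l ranges over 0 … 5.
Contributions: l=5 → 2.
Orbitals: 2. Each orbital carries two spin states, so 2 × 2 = 4 states.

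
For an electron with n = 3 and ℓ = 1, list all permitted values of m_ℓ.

m_ℓ takes every integer from −ℓ to +ℓ. With ℓ = 1 that gives the 3 values -1, 0, 1.

-1, 0, 1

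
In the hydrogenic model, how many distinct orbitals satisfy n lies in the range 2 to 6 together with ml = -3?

6

Treat each shell separately and count matching orbitals:
n=4 → 1; n=5 → 2; n=6 → 3.
Total orbitals: 1 + 2 + 3 = 6.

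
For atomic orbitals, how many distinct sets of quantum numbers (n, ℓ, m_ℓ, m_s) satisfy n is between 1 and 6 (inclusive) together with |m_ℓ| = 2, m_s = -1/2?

Per-shell orbital counts meeting the constraint:
n=3 → 2; n=4 → 4; n=5 → 6; n=6 → 8.
Orbitals: 2 + 4 + 6 + 8 = 20. With m_s fixed to -1/2 there is one state per orbital, so 20 states.

20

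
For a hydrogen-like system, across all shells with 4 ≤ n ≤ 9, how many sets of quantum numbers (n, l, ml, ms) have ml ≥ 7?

8

Work shell by shell — for each n, count the (l, ml) pairs that satisfy ml ≥ 7:
n=8 → 1; n=9 → 3.
Orbitals: 1 + 3 = 4. Including both spin states (ms = ±1/2) gives 2 × 4 = 8 states.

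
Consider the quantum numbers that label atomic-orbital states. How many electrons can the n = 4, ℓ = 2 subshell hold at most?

A subshell with ℓ = 2 has 2ℓ+1 = 5 orbitals, each holding 2 electrons (spin ±1/2), so 5 × 2 = 10.

10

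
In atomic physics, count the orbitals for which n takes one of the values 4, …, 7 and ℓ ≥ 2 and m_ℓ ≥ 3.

Per-shell orbital counts meeting the constraint:
n=4 → 1; n=5 → 3; n=6 → 6; n=7 → 10.
Total orbitals: 1 + 3 + 6 + 10 = 20.

20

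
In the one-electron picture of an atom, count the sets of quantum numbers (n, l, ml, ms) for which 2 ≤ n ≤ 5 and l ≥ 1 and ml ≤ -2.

Per-shell orbital counts meeting the constraint:
n=3 → 1; n=4 → 3; n=5 → 6.
Orbitals: 1 + 3 + 6 = 10. Including both spin states (ms = ±1/2) gives 2 × 10 = 20 states.

20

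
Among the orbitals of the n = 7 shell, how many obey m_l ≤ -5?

For n = 7, l ranges over 0 … 6.
The (l, m_l) pairs meeting m_l ≤ -5 give: l=5 → 1; l=6 → 2.
Total orbitals: 1 + 2 = 3.

3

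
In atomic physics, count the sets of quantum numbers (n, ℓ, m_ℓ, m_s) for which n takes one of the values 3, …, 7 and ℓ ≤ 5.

244

Go shell by shell, enumerating (ℓ, m_ℓ) with ℓ ≤ 5:
n=3 → 9; n=4 → 16; n=5 → 25; n=6 → 36; n=7 → 36.
Orbitals: 9 + 16 + 25 + 36 + 36 = 122. Including both spin states (m_s = ±1/2) gives 2 × 122 = 244 states.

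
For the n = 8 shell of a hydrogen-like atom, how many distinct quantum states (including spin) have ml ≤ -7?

For n = 8, l ranges over 0 … 7.
The (l, ml) pairs meeting ml ≤ -7 give: l=7 → 1.
Orbitals: 1. Each orbital carries two spin states, so 1 × 2 = 2 states.

2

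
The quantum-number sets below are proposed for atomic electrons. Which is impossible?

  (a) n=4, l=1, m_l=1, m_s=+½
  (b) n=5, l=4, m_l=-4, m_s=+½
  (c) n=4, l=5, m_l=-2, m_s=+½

(c)

(c) has l = 5 ≥ n = 4, violating 0 ≤ l ≤ n−1.
The remaining sets (a), (b) satisfy all four rules.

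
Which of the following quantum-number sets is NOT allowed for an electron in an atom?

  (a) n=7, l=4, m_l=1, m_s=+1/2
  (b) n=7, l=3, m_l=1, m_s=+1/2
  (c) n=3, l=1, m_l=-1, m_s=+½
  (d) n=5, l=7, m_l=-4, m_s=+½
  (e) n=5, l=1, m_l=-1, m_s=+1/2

(d)

(d) has l = 7 ≥ n = 5, violating 0 ≤ l ≤ n−1.
The remaining sets (a), (b), (c), (e) satisfy all four rules.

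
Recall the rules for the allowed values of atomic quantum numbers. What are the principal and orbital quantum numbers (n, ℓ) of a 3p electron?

n = 3, ℓ = 1

The leading integer gives n = 3; the letter 'p' means ℓ = 1.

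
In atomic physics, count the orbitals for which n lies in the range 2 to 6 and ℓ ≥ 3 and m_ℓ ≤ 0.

28

Treat each shell separately and count matching orbitals:
n=4 → 4; n=5 → 9; n=6 → 15.
Total orbitals: 4 + 9 + 15 = 28.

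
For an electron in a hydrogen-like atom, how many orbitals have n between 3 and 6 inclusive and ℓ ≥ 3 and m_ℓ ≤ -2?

16

Work shell by shell — for each n, count the (ℓ, m_ℓ) pairs that satisfy ℓ ≥ 3 and m_ℓ ≤ -2:
n=4 → 2; n=5 → 5; n=6 → 9.
Total orbitals: 2 + 5 + 9 = 16.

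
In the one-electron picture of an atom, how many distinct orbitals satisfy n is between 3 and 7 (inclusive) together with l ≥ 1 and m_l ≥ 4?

Go shell by shell, enumerating (l, m_l) with l ≥ 1 and m_l ≥ 4:
n=5 → 1; n=6 → 3; n=7 → 6.
Total orbitals: 1 + 3 + 6 = 10.

10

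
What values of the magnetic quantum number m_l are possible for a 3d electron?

-2, -1, 0, 1, 2

The 3d subshell has l = 2, and m_l takes every integer from −l to +l. With l = 2 that gives the 5 values -2, -1, 0, 1, 2.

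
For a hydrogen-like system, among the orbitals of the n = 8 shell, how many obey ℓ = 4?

9

Go through ℓ = 0, …, 7 (the values permitted for n = 8).
Contributions: ℓ=4 → 9.
Total orbitals: 9.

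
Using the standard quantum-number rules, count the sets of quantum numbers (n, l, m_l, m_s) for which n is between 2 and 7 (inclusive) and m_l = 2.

30

Per-shell orbital counts meeting the constraint:
n=3 → 1; n=4 → 2; n=5 → 3; n=6 → 4; n=7 → 5.
Orbitals: 1 + 2 + 3 + 4 + 5 = 15. Including both spin states (m_s = ±1/2) gives 2 × 15 = 30 states.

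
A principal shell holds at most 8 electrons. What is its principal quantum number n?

n = 2

2n² = 8 ⇒ n² = 4 ⇒ n = 2.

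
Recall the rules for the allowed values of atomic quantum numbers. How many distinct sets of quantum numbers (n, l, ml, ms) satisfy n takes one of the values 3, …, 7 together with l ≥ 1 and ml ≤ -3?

Count contributing orbitals for each principal shell:
n=4 → 1; n=5 → 3; n=6 → 6; n=7 → 10.
Orbitals: 1 + 3 + 6 + 10 = 20. Including both spin states (ms = ±1/2) gives 2 × 20 = 40 states.

40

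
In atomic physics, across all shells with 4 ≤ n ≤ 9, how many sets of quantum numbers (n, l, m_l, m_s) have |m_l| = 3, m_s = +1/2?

Go shell by shell, enumerating (l, m_l) with |m_l| = 3:
n=4 → 2; n=5 → 4; n=6 → 6; n=7 → 8; n=8 → 10; n=9 → 12.
Orbitals: 2 + 4 + 6 + 8 + 10 + 12 = 42. With m_s fixed to +1/2 there is one state per orbital, so 42 states.

42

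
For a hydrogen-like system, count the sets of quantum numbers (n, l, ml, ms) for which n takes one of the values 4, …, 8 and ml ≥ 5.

20

For each n in the range, tally the orbitals obeying ml ≥ 5:
n=6 → 1; n=7 → 3; n=8 → 6.
Orbitals: 1 + 3 + 6 = 10. Including both spin states (ms = ±1/2) gives 2 × 10 = 20 states.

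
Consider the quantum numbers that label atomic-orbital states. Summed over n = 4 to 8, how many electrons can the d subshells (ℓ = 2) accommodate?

50

A d subshell (ℓ = 2) exists for every n ≥ 3, so shells n = 4, 5, 6, 7, 8 each contribute one — 5 subshells.
Since each d subshell holds 2(2·2+1) = 10 electrons, the total is 5 × 10 = 50.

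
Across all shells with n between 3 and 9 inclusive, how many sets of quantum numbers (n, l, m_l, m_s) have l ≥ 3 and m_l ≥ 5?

Count contributing orbitals for each principal shell:
n=6 → 1; n=7 → 3; n=8 → 6; n=9 → 10.
Orbitals: 1 + 3 + 6 + 10 = 20. Including both spin states (m_s = ±1/2) gives 2 × 20 = 40 states.

40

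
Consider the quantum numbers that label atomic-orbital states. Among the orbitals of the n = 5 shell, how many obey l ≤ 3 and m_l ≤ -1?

6

With n = 5 the allowed l are 0, 1, …, 4.
Contributions: l=1 → 1; l=2 → 2; l=3 → 3.
Total orbitals: 1 + 2 + 3 = 6.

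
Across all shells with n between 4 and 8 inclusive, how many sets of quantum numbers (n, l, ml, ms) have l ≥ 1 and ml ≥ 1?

160

Go shell by shell, enumerating (l, ml) with l ≥ 1 and ml ≥ 1:
n=4 → 6; n=5 → 10; n=6 → 15; n=7 → 21; n=8 → 28.
Orbitals: 6 + 10 + 15 + 21 + 28 = 80. Including both spin states (ms = ±1/2) gives 2 × 80 = 160 states.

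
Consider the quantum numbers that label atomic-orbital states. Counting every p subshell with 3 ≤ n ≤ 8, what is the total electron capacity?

A p subshell (ℓ = 1) exists for every n ≥ 2, so shells n = 3, 4, 5, 6, 7, 8 each contribute one — 6 subshells.
Since each p subshell holds 2(2·1+1) = 6 electrons, the total is 6 × 6 = 36.

36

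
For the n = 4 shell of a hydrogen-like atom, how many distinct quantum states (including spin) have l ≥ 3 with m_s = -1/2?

7

Per l-value: l=3 → 7.
Orbitals: 7. With m_s fixed to a single value there is one state per orbital, giving 7 states.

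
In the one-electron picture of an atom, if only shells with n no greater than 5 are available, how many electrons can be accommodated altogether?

110

Total orbitals = 1² + 2² + 3² + 4² + 5² = 55. Doubling for spin gives 110 electrons.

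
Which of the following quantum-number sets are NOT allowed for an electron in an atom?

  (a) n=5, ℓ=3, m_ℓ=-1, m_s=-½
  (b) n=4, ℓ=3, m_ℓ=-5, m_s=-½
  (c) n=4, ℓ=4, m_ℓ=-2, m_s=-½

(b) has |m_ℓ| = 5 > ℓ = 3, violating −ℓ ≤ m_ℓ ≤ ℓ.
(c) has ℓ = 4 ≥ n = 4, violating 0 ≤ ℓ ≤ n−1.
The remaining set (a) satisfies all four rules.

(b) and (c)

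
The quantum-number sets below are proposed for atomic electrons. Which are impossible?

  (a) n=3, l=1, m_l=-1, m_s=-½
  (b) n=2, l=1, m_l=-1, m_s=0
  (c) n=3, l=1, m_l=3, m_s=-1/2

(b) and (c)

(b) has m_s = 0, but an electron's spin must be ±1/2.
(c) has |m_l| = 3 > l = 1, violating −l ≤ m_l ≤ l.
The remaining set (a) satisfies all four rules.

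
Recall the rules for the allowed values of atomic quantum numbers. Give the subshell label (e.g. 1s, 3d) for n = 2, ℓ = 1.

ℓ = 1 corresponds to the letter 'p', so the subshell is 2p.

2p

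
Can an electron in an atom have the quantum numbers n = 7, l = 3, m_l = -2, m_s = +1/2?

Allowed

n = 7 is a positive integer. l = 3 satisfies 0 ≤ l ≤ n−1 = 6. m_l = -2 lies in the range −l … +l (here −3 … 3). m_s = +1/2 is one of ±1/2.
All four constraints are satisfied.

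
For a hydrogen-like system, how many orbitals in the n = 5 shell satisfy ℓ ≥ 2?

The (ℓ, m_ℓ) pairs meeting ℓ ≥ 2 give: ℓ=2 → 5; ℓ=3 → 7; ℓ=4 → 9.
Total orbitals: 5 + 7 + 9 = 21.

21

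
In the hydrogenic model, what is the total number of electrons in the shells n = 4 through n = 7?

Shell n has n² orbitals: 4²=16 + 5²=25 + 6²=36 + 7²=49 = 126 orbitals.
Two spin states per orbital: 2 × 126 = 252 electrons.

252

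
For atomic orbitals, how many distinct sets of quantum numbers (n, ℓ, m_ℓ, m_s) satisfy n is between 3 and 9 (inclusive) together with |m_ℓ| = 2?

112

Work shell by shell — for each n, count the (ℓ, m_ℓ) pairs that satisfy |m_ℓ| = 2:
n=3 → 2; n=4 → 4; n=5 → 6; n=6 → 8; n=7 → 10; n=8 → 12; n=9 → 14.
Orbitals: 2 + 4 + 6 + 8 + 10 + 12 + 14 = 56. Including both spin states (m_s = ±1/2) gives 2 × 56 = 112 states.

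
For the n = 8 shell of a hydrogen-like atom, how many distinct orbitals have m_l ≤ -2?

For n = 8, l ranges over 0 … 7.
Contributions: l=2 → 1; l=3 → 2; l=4 → 3; l=5 → 4; l=6 → 5; l=7 → 6.
Total orbitals: 1 + 2 + 3 + 4 + 5 + 6 = 21.

21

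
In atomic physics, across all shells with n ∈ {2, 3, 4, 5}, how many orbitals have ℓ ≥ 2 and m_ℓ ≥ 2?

10

Treat each shell separately and count matching orbitals:
n=3 → 1; n=4 → 3; n=5 → 6.
Total orbitals: 1 + 3 + 6 = 10.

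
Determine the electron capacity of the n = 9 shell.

162

A shell holds 2n² electrons: 2 × 9² = 2 × 81 = 162.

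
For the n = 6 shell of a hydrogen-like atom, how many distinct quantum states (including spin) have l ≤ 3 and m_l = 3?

2

The (l, m_l) pairs meeting l ≤ 3 and m_l = 3 give: l=3 → 1.
Orbitals: 1. Each orbital carries two spin states, so 1 × 2 = 2 states.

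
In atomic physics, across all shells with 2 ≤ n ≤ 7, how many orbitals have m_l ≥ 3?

Work shell by shell — for each n, count the (l, m_l) pairs that satisfy m_l ≥ 3:
n=4 → 1; n=5 → 3; n=6 → 6; n=7 → 10.
Total orbitals: 1 + 3 + 6 + 10 = 20.

20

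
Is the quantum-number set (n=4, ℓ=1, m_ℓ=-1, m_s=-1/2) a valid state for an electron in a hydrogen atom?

n = 4 is a positive integer. ℓ = 1 satisfies 0 ≤ ℓ ≤ n−1 = 3. m_ℓ = -1 lies in the range −ℓ … +ℓ (here −1 … 1). m_s = -1/2 is one of ±1/2.
All four constraints are satisfied.

Allowed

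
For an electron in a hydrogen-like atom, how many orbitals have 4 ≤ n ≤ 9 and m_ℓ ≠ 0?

Treat each shell separately and count matching orbitals:
n=4 → 12; n=5 → 20; n=6 → 30; n=7 → 42; n=8 → 56; n=9 → 72.
Total orbitals: 12 + 20 + 30 + 42 + 56 + 72 = 232.

232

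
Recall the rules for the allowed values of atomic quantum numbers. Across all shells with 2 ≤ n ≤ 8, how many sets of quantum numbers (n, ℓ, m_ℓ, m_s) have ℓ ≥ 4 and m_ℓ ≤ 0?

120

Treat each shell separately and count matching orbitals:
n=5 → 5; n=6 → 11; n=7 → 18; n=8 → 26.
Orbitals: 5 + 11 + 18 + 26 = 60. Including both spin states (m_s = ±1/2) gives 2 × 60 = 120 states.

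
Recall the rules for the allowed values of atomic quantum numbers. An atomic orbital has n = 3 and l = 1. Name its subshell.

l = 1 corresponds to the letter 'p', so the subshell is 3p.

3p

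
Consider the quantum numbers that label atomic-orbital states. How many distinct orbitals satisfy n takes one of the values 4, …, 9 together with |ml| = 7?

6

For each n in the range, tally the orbitals obeying |ml| = 7:
n=8 → 2; n=9 → 4.
Total orbitals: 2 + 4 = 6.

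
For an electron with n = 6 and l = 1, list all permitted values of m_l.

m_l takes every integer from −l to +l. With l = 1 that gives the 3 values -1, 0, 1.

-1, 0, 1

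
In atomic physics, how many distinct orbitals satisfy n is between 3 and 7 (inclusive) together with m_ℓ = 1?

For each n in the range, tally the orbitals obeying m_ℓ = 1:
n=3 → 2; n=4 → 3; n=5 → 4; n=6 → 5; n=7 → 6.
Total orbitals: 2 + 3 + 4 + 5 + 6 = 20.

20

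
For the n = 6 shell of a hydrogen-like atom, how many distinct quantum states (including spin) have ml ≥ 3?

For n = 6, l ranges over 0 … 5.
Orbitals with ml ≥ 3, by l: l=3 → 1; l=4 → 2; l=5 → 3.
Orbitals: 1 + 2 + 3 = 6. Each orbital carries two spin states, so 6 × 2 = 12 states.

12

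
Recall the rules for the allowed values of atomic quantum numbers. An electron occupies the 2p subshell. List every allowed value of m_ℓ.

-1, 0, 1

The 2p subshell has ℓ = 1, and m_ℓ takes every integer from −ℓ to +ℓ. With ℓ = 1 that gives the 3 values -1, 0, 1.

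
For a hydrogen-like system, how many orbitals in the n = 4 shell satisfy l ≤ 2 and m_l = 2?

The n = 4 shell has l = 0 through 3; check each.
Per l-value: l=2 → 1.
Total orbitals: 1.

1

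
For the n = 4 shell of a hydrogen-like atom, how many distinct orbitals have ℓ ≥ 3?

7

Per ℓ-value: ℓ=3 → 7.
Total orbitals: 7.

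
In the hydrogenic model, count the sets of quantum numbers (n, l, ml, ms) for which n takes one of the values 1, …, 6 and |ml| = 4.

Per-shell orbital counts meeting the constraint:
n=5 → 2; n=6 → 4.
Orbitals: 2 + 4 = 6. Including both spin states (ms = ±1/2) gives 2 × 6 = 12 states.

12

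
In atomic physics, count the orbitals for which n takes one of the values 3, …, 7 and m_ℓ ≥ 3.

Count contributing orbitals for each principal shell:
n=4 → 1; n=5 → 3; n=6 → 6; n=7 → 10.
Total orbitals: 1 + 3 + 6 + 10 = 20.

20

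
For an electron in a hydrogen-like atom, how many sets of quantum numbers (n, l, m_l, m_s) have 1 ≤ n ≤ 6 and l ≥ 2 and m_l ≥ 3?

Count contributing orbitals for each principal shell:
n=4 → 1; n=5 → 3; n=6 → 6.
Orbitals: 1 + 3 + 6 = 10. Including both spin states (m_s = ±1/2) gives 2 × 10 = 20 states.

20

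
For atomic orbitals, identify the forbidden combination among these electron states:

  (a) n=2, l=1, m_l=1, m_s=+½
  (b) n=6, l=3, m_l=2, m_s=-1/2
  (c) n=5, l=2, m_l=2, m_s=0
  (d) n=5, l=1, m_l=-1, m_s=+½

(c) has m_s = 0, but an electron's spin must be ±1/2.
The remaining sets (a), (b), (d) satisfy all four rules.

(c)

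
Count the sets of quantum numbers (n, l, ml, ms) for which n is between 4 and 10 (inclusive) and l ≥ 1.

728

Work shell by shell — for each n, count the (l, ml) pairs that satisfy l ≥ 1:
n=4 → 15; n=5 → 24; n=6 → 35; n=7 → 48; n=8 → 63; n=9 → 80; n=10 → 99.
Orbitals: 15 + 24 + 35 + 48 + 63 + 80 + 99 = 364. Including both spin states (ms = ±1/2) gives 2 × 364 = 728 states.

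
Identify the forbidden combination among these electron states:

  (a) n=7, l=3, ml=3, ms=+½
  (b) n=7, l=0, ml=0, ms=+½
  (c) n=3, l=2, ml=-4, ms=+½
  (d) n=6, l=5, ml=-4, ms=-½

(c)

(c) has |ml| = 4 > l = 2, violating −l ≤ ml ≤ l.
The remaining sets (a), (b), (d) satisfy all four rules.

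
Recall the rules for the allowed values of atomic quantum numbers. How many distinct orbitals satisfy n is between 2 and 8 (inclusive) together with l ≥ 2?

Go shell by shell, enumerating (l, m_l) with l ≥ 2:
n=3 → 5; n=4 → 12; n=5 → 21; n=6 → 32; n=7 → 45; n=8 → 60.
Total orbitals: 5 + 12 + 21 + 32 + 45 + 60 = 175.

175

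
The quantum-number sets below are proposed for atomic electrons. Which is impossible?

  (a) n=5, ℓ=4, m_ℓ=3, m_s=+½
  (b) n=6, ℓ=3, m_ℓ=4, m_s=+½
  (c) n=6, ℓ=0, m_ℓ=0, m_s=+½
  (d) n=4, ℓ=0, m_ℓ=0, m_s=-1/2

(b)

(b) has |m_ℓ| = 4 > ℓ = 3, violating −ℓ ≤ m_ℓ ≤ ℓ.
The remaining sets (a), (c), (d) satisfy all four rules.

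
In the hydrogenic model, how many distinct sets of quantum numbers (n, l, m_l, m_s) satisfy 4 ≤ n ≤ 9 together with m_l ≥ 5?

Work shell by shell — for each n, count the (l, m_l) pairs that satisfy m_l ≥ 5:
n=6 → 1; n=7 → 3; n=8 → 6; n=9 → 10.
Orbitals: 1 + 3 + 6 + 10 = 20. Including both spin states (m_s = ±1/2) gives 2 × 20 = 40 states.

40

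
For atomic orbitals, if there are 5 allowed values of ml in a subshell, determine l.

ml ranges over 2l+1 integers, so 2l+1 = 5 ⇒ l = 2.

l = 2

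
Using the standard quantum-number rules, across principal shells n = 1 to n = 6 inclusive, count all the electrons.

182

Shell n has n² orbitals: 1²=1 + 2²=4 + 3²=9 + 4²=16 + 5²=25 + 6²=36 = 91 orbitals.
Two spin states per orbital: 2 × 91 = 182 electrons.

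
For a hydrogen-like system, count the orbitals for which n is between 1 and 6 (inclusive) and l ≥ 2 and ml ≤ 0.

40

Per-shell orbital counts meeting the constraint:
n=3 → 3; n=4 → 7; n=5 → 12; n=6 → 18.
Total orbitals: 3 + 7 + 12 + 18 = 40.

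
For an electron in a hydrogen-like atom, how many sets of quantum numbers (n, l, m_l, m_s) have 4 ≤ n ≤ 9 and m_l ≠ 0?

Per-shell orbital counts meeting the constraint:
n=4 → 12; n=5 → 20; n=6 → 30; n=7 → 42; n=8 → 56; n=9 → 72.
Orbitals: 12 + 20 + 30 + 42 + 56 + 72 = 232. Including both spin states (m_s = ±1/2) gives 2 × 232 = 464 states.

464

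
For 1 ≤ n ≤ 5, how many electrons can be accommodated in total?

110

Total orbitals = 1² + 2² + 3² + 4² + 5² = 55. Doubling for spin gives 110 electrons.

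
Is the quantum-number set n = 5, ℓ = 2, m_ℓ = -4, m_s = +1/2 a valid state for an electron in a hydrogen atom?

The magnetic quantum number must satisfy −ℓ ≤ m_ℓ ≤ ℓ. With ℓ = 2, m_ℓ can only be -2, -1, 0, 1, 2, so m_ℓ = -4 is forbidden.

Invalid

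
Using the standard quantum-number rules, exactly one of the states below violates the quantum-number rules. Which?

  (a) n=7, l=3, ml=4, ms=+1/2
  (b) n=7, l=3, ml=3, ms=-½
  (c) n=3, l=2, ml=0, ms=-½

(a) has |ml| = 4 > l = 3, violating −l ≤ ml ≤ l.
The remaining sets (b), (c) satisfy all four rules.

(a)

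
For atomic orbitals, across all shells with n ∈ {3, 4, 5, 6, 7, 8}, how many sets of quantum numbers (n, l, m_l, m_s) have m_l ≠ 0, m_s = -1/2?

Per-shell orbital counts meeting the constraint:
n=3 → 6; n=4 → 12; n=5 → 20; n=6 → 30; n=7 → 42; n=8 → 56.
Orbitals: 6 + 12 + 20 + 30 + 42 + 56 = 166. With m_s fixed to -1/2 there is one state per orbital, so 166 states.

166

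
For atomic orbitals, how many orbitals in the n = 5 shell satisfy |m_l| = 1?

Contributions: l=1 → 2; l=2 → 2; l=3 → 2; l=4 → 2.
Total orbitals: 2 + 2 + 2 + 2 = 8.

8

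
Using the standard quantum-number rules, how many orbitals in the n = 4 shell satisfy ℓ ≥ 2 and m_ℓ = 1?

For n = 4, ℓ ranges over 0 … 3.
Per ℓ-value: ℓ=2 → 1; ℓ=3 → 1.
Total orbitals: 1 + 1 = 2.

2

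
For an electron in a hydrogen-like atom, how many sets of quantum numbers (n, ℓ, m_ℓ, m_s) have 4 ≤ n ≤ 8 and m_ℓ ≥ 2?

Count contributing orbitals for each principal shell:
n=4 → 3; n=5 → 6; n=6 → 10; n=7 → 15; n=8 → 21.
Orbitals: 3 + 6 + 10 + 15 + 21 = 55. Including both spin states (m_s = ±1/2) gives 2 × 55 = 110 states.

110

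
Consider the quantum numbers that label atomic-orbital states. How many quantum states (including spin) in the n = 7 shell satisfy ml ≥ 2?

Orbitals with ml ≥ 2, by l: l=2 → 1; l=3 → 2; l=4 → 3; l=5 → 4; l=6 → 5.
Orbitals: 1 + 2 + 3 + 4 + 5 = 15. Each orbital carries two spin states, so 15 × 2 = 30 states.

30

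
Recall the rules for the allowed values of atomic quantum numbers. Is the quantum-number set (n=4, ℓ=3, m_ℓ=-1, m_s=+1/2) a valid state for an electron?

n = 4 is a positive integer. ℓ = 3 satisfies 0 ≤ ℓ ≤ n−1 = 3. m_ℓ = -1 lies in the range −ℓ … +ℓ (here −3 … 3). m_s = +1/2 is one of ±1/2.
All four constraints are satisfied.

Allowed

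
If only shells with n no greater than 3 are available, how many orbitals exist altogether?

Total orbitals = 1² + 2² + 3² = 14.

14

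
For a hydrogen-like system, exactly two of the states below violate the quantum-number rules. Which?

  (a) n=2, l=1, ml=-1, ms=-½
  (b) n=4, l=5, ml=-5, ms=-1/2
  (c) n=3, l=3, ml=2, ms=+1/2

(b) has l = 5 ≥ n = 4, violating 0 ≤ l ≤ n−1.
(c) has l = 3 ≥ n = 3, violating 0 ≤ l ≤ n−1.
The remaining set (a) satisfies all four rules.

(b) and (c)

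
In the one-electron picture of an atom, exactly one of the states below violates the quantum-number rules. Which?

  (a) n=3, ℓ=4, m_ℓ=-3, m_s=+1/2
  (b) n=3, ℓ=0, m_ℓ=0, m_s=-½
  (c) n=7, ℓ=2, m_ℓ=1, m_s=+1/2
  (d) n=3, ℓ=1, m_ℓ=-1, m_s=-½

(a)

(a) has ℓ = 4 ≥ n = 3, violating 0 ≤ ℓ ≤ n−1.
The remaining sets (b), (c), (d) satisfy all four rules.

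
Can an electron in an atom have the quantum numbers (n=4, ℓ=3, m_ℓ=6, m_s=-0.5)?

Invalid

The magnetic quantum number must satisfy −ℓ ≤ m_ℓ ≤ ℓ. With ℓ = 3, m_ℓ can only be -3, -2, -1, 0, 1, 2, 3, so m_ℓ = 6 is forbidden.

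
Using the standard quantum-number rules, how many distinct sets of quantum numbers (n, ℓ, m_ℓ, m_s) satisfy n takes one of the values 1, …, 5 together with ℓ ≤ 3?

92

Per-shell orbital counts meeting the constraint:
n=1 → 1; n=2 → 4; n=3 → 9; n=4 → 16; n=5 → 16.
Orbitals: 1 + 4 + 9 + 16 + 16 = 46. Including both spin states (m_s = ±1/2) gives 2 × 46 = 92 states.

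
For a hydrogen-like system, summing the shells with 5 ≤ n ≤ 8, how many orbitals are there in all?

174

Shell n has n² orbitals: 5²=25 + 6²=36 + 7²=49 + 8²=64 = 174 orbitals.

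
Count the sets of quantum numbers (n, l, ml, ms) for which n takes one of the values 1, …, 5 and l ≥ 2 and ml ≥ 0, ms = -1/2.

22

Count contributing orbitals for each principal shell:
n=3 → 3; n=4 → 7; n=5 → 12.
Orbitals: 3 + 7 + 12 = 22. With ms fixed to -1/2 there is one state per orbital, so 22 states.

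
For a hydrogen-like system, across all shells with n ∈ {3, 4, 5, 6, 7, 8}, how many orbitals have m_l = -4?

Treat each shell separately and count matching orbitals:
n=5 → 1; n=6 → 2; n=7 → 3; n=8 → 4.
Total orbitals: 1 + 2 + 3 + 4 = 10.

10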